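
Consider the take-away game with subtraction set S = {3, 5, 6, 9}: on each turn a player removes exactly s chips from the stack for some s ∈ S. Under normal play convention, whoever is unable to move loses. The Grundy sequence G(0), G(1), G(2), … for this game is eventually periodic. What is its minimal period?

12

G(0) = 0
G(1) = mex{} = 0
G(2) = mex{} = 0
G(3) = mex{0} = 1
G(4) = mex{0} = 1
G(5) = mex{0,0} = 1
G(6) = mex{1,0,0} = 2
G(7) = mex{1,0,0} = 2
G(8) = mex{1,1,0} = 2
G(9) = mex{2,1,1,0} = 3
G(10) = mex{2,1,1,0} = 3
G(11) = mex{2,2,1,0} = 3
G(12) = mex{3,2,2,1} = 0
G(13) = mex{3,2,2,1} = 0
G(14) = mex{3,3,2,1} = 0
G(15) = mex{0,3,3,2} = 1
G(16) = mex{0,3,3,2} = 1
G(17) = mex{0,0,3,2} = 1
G(18) = mex{1,0,0,3} = 2
G(19) = mex{1,0,0,3} = 2
G(20) = mex{1,1,0,3} = 2
G(21) = mex{2,1,1,0} = 3
G(22) = mex{2,1,1,0} = 3
G(23) = mex{2,2,1,0} = 3
G(24) = mex{3,2,2,1} = 0
G(25) = mex{3,2,2,1} = 0
G(n+12) = G(n) holds for n = 0,…,8 (a full window of length max(S) = 9), so the sequence is purely periodic with period 12.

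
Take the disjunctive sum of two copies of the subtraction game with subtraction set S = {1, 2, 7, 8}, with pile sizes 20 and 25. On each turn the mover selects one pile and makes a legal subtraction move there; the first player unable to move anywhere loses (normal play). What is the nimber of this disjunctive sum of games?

All piles use S = {1, 2, 7, 8}:
n :  0  1  2  3  4  5  6  7  8  9 10 11 12 13 14 15 16 17 18 19 20 21 22 23 24 25
G :  0  1  2  0  1  2  0  1  2  0  1  2  0  1  2  0  1  2  0  1  2  0  1  2  0  1
Pile A: G(20) = 2.
Pile B: G(25) = 1.
Combined Grundy value = 2 ⊕ 1 = 3.

3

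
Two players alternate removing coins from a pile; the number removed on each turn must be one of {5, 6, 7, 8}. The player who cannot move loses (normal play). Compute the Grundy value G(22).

G(0) = 0
G(1) = mex{} = 0
G(2) = mex{} = 0
G(3) = mex{} = 0
G(4) = mex{} = 0
G(5) = mex{0} = 1
G(6) = mex{0,0} = 1
G(7) = mex{0,0,0} = 1
G(8) = mex{0,0,0,0} = 1
G(9) = mex{0,0,0,0} = 1
G(10) = mex{1,0,0,0} = 2
G(11) = mex{1,1,0,0} = 2
G(12) = mex{1,1,1,0} = 2
G(13) = mex{1,1,1,1} = 0
G(14) = mex{1,1,1,1} = 0
G(15) = mex{2,1,1,1} = 0
G(16) = mex{2,2,1,1} = 0
G(17) = mex{2,2,2,1} = 0
G(18) = mex{0,2,2,2} = 1
G(19) = mex{0,0,2,2} = 1
G(20) = mex{0,0,0,2} = 1
G(21) = mex{0,0,0,0} = 1
G(22) = mex{0,0,0,0} = 1

1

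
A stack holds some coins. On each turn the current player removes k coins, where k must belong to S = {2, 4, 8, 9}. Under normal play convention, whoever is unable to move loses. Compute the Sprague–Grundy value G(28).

2

n :  0  1  2  3  4  5  6  7  8  9 10 11 12 13 14 15 16 17 18 19 20 21 22 23 24 25 26 27 28
G :  0  0  1  1  2  2  0  0  1  1  2  2  0  0  1  1  2  2  0  0  1  1  2  2  0  0  1  1  2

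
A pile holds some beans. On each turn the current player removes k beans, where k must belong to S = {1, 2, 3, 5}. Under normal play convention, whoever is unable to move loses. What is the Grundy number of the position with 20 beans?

G(0) = 0
G(1) = mex{0} = 1
G(2) = mex{1,0} = 2
G(3) = mex{2,1,0} = 3
G(4) = mex{3,2,1} = 0
G(5) = mex{0,3,2,0} = 1
G(6) = mex{1,0,3,1} = 2
G(7) = mex{2,1,0,2} = 3
G(8) = mex{3,2,1,3} = 0
G(9) = mex{0,3,2,0} = 1
G(10) = mex{1,0,3,1} = 2
G(11) = mex{2,1,0,2} = 3
G(12) = mex{3,2,1,3} = 0
G(13) = mex{0,3,2,0} = 1
G(14) = mex{1,0,3,1} = 2
G(15) = mex{2,1,0,2} = 3
G(16) = mex{3,2,1,3} = 0
G(17) = mex{0,3,2,0} = 1
G(18) = mex{1,0,3,1} = 2
G(19) = mex{2,1,0,2} = 3
G(20) = mex{3,2,1,3} = 0

0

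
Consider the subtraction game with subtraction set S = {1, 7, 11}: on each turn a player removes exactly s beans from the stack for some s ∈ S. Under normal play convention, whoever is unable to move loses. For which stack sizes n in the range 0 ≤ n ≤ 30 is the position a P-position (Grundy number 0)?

0, 2, 4, 6, 8, 10, 12, 14, 16, 18, 20, 22, 24, 26, 28, 30

G(0) = 0
G(1) = mex{0} = 1
G(2) = mex{1} = 0
G(3) = mex{0} = 1
G(4) = mex{1} = 0
G(5) = mex{0} = 1
G(6) = mex{1} = 0
G(7) = mex{0,0} = 1
G(8) = mex{1,1} = 0
G(9) = mex{0,0} = 1
G(10) = mex{1,1} = 0
G(11) = mex{0,0,0} = 1
G(12) = mex{1,1,1} = 0
G(13) = mex{0,0,0} = 1
G(14) = mex{1,1,1} = 0
G(15) = mex{0,0,0} = 1
G(16) = mex{1,1,1} = 0
G(17) = mex{0,0,0} = 1
G(18) = mex{1,1,1} = 0
G(19) = mex{0,0,0} = 1
G(20) = mex{1,1,1} = 0
G(21) = mex{0,0,0} = 1
G(22) = mex{1,1,1} = 0
G(23) = mex{0,0,0} = 1
G(24) = mex{1,1,1} = 0
G(25) = mex{0,0,0} = 1
G(26) = mex{1,1,1} = 0
G(27) = mex{0,0,0} = 1
G(28) = mex{1,1,1} = 0
G(29) = mex{0,0,0} = 1
G(30) = mex{1,1,1} = 0
P-positions are exactly the n with G(n) = 0.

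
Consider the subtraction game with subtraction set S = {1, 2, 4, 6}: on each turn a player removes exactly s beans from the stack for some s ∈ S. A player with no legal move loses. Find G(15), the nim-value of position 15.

G(0) = 0
G(1) = mex{0} = 1
G(2) = mex{1,0} = 2
G(3) = mex{2,1} = 0
G(4) = mex{0,2,0} = 1
G(5) = mex{1,0,1} = 2
G(6) = mex{2,1,2,0} = 3
G(7) = mex{3,2,0,1} = 4
G(8) = mex{4,3,1,2} = 0
G(9) = mex{0,4,2,0} = 1
G(10) = mex{1,0,3,1} = 2
G(11) = mex{2,1,4,2} = 0
G(12) = mex{0,2,0,3} = 1
G(13) = mex{1,0,1,4} = 2
G(14) = mex{2,1,2,0} = 3
G(15) = mex{3,2,0,1} = 4

4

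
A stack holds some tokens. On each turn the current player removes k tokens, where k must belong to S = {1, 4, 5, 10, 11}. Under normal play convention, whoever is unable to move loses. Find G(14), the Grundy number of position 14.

G(0) = 0
G(1) = mex{0} = 1
G(2) = mex{1} = 0
G(3) = mex{0} = 1
G(4) = mex{1,0} = 2
G(5) = mex{2,1,0} = 3
G(6) = mex{3,0,1} = 2
G(7) = mex{2,1,0} = 3
G(8) = mex{3,2,1} = 0
G(9) = mex{0,3,2} = 1
G(10) = mex{1,2,3,0} = 4
G(11) = mex{4,3,2,1,0} = 5
G(12) = mex{5,0,3,0,1} = 2
G(13) = mex{2,1,0,1,0} = 3
G(14) = mex{3,4,1,2,1} = 0

0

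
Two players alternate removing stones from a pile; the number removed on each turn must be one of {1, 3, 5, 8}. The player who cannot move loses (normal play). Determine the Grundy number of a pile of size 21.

n :  0  1  2  3  4  5  6  7  8  9 10 11 12 13 14 15 16 17 18 19 20 21
G :  0  1  0  1  0  1  0  1  2  3  2  3  2  0  1  0  1  0  1  0  1  2

2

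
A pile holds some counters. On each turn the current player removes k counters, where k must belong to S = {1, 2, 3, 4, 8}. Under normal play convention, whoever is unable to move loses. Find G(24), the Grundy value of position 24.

4

n :  0  1  2  3  4  5  6  7  8  9 10 11 12 13 14 15 16 17 18 19 20 21 22 23 24
G :  0  1  2  3  4  0  1  2  3  4  0  1  2  3  4  0  1  2  3  4  0  1  2  3  4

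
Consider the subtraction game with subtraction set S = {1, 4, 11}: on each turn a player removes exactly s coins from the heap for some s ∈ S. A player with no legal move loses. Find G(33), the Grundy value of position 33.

1

n :  0  1  2  3  4  5  6  7  8  9 10 11 12 13 14 15 16 17 18 19 20 21 22 23 24 25 26 27 28 29 30 31 32 33
G :  0  1  0  1  2  0  1  0  1  2  0  1  0  1  2  0  1  0  1  2  0  1  0  1  2  0  1  0  1  2  0  1  0  1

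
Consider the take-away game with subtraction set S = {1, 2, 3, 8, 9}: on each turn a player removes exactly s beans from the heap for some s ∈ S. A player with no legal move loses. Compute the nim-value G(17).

3

n :  0  1  2  3  4  5  6  7  8  9 10 11 12 13 14 15 16 17
G :  0  1  2  3  0  1  2  3  4  5  0  1  2  3  0  1  2  3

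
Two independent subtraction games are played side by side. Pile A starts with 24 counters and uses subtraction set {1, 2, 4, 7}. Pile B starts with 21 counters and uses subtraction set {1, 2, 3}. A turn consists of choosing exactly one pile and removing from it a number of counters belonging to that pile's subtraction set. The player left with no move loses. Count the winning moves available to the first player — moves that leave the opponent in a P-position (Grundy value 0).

Pile A, S = {1, 2, 4, 7}:
n :  0  1  2  3  4  5  6  7  8  9 10 11 12 13 14 15 16 17 18 19 20 21 22 23 24
G :  0  1  2  0  1  2  0  1  2  0  1  2  0  1  2  0  1  2  0  1  2  0  1  2  0
G_A(24) = 0.
Pile B, S = {1, 2, 3}:
G(0) = 0
G(1) = mex{0} = 1
G(2) = mex{1,0} = 2
G(3) = mex{2,1,0} = 3
G(4) = mex{3,2,1} = 0
G(5) = mex{0,3,2} = 1
G(6) = mex{1,0,3} = 2
G(7) = mex{2,1,0} = 3
G(8) = mex{3,2,1} = 0
G(9) = mex{0,3,2} = 1
G(10) = mex{1,0,3} = 2
G(11) = mex{2,1,0} = 3
G(12) = mex{3,2,1} = 0
G(13) = mex{0,3,2} = 1
G(14) = mex{1,0,3} = 2
G(15) = mex{2,1,0} = 3
G(16) = mex{3,2,1} = 0
G(17) = mex{0,3,2} = 1
G(18) = mex{1,0,3} = 2
G(19) = mex{2,1,0} = 3
G(20) = mex{3,2,1} = 0
G(21) = mex{0,3,2} = 1
G_B(21) = 1.
Combined Grundy value = 0 ⊕ 1 = 1.
A winning move leaves total XOR = 0, i.e. changes one component's Grundy value g to g ⊕ X where X is the current total.
Pile A: need g' = 0⊕1 = 1. Options: 24−1→G=2, 24−2→G=1, 24−4→G=2, 24−7→G=2. Hits: 1.
Pile B: need g' = 1⊕1 = 0. Options: 21−1→G=0, 21−2→G=3, 21−3→G=2. Hits: 1.

2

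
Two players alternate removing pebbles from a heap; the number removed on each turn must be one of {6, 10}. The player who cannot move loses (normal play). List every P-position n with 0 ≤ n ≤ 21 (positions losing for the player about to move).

0, 1, 2, 3, 4, 5, 16, 17, 18, 19, 20, 21

G(0) = 0
G(1) = mex{} = 0
G(2) = mex{} = 0
G(3) = mex{} = 0
G(4) = mex{} = 0
G(5) = mex{} = 0
G(6) = mex{0} = 1
G(7) = mex{0} = 1
G(8) = mex{0} = 1
G(9) = mex{0} = 1
G(10) = mex{0,0} = 1
G(11) = mex{0,0} = 1
G(12) = mex{1,0} = 2
G(13) = mex{1,0} = 2
G(14) = mex{1,0} = 2
G(15) = mex{1,0} = 2
G(16) = mex{1,1} = 0
G(17) = mex{1,1} = 0
G(18) = mex{2,1} = 0
G(19) = mex{2,1} = 0
G(20) = mex{2,1} = 0
G(21) = mex{2,1} = 0
P-positions are exactly the n with G(n) = 0.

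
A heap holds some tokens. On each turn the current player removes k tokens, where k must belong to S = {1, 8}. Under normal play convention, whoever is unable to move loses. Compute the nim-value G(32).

1

n :  0  1  2  3  4  5  6  7  8  9 10 11 12 13 14 15 16 17 18 19 20 21 22 23 24 25 26 27 28 29 30 31 32
G :  0  1  0  1  0  1  0  1  2  0  1  0  1  0  1  0  1  2  0  1  0  1  0  1  0  1  2  0  1  0  1  0  1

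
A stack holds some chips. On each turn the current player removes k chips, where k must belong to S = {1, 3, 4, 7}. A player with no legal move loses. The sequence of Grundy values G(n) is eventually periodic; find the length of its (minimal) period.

8

G(0) = 0
G(1) = mex{0} = 1
G(2) = mex{1} = 0
G(3) = mex{0,0} = 1
G(4) = mex{1,1,0} = 2
G(5) = mex{2,0,1} = 3
G(6) = mex{3,1,0} = 2
G(7) = mex{2,2,1,0} = 3
G(8) = mex{3,3,2,1} = 0
G(9) = mex{0,2,3,0} = 1
G(10) = mex{1,3,2,1} = 0
G(11) = mex{0,0,3,2} = 1
G(12) = mex{1,1,0,3} = 2
G(13) = mex{2,0,1,2} = 3
G(14) = mex{3,1,0,3} = 2
G(15) = mex{2,2,1,0} = 3
G(16) = mex{3,3,2,1} = 0
G(17) = mex{0,2,3,0} = 1
G(n+8) = G(n) holds for n = 0,…,6 (a full window of length max(S) = 7), so the sequence is purely periodic with period 8.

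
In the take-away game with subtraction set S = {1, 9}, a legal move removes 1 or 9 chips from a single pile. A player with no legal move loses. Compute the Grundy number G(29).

G(0) = 0
G(1) = mex{0} = 1
G(2) = mex{1} = 0
G(3) = mex{0} = 1
G(4) = mex{1} = 0
G(5) = mex{0} = 1
G(6) = mex{1} = 0
G(7) = mex{0} = 1
G(8) = mex{1} = 0
G(9) = mex{0,0} = 1
G(10) = mex{1,1} = 0
G(11) = mex{0,0} = 1
G(12) = mex{1,1} = 0
G(13) = mex{0,0} = 1
G(14) = mex{1,1} = 0
G(15) = mex{0,0} = 1
G(16) = mex{1,1} = 0
G(17) = mex{0,0} = 1
G(18) = mex{1,1} = 0
G(19) = mex{0,0} = 1
G(20) = mex{1,1} = 0
G(21) = mex{0,0} = 1
G(22) = mex{1,1} = 0
G(23) = mex{0,0} = 1
G(24) = mex{1,1} = 0
G(25) = mex{0,0} = 1
G(26) = mex{1,1} = 0
G(27) = mex{0,0} = 1
G(28) = mex{1,1} = 0
G(29) = mex{0,0} = 1

1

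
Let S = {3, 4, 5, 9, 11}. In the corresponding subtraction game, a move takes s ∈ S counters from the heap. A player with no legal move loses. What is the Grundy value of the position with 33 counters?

n :  0  1  2  3  4  5  6  7  8  9 10 11 12 13 14 15 16 17 18 19 20 21 22 23 24 25 26 27 28 29 30 31 32 33
G :  0  0  0  1  1  1  2  2  0  3  3  1  4  2  0  0  0  1  1  1  2  2  0  3  3  1  4  2  0  0  0  1  1  1

1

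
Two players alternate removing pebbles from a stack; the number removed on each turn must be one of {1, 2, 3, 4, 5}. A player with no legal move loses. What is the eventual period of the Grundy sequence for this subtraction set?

6

G(0) = 0
G(1) = mex{0} = 1
G(2) = mex{1,0} = 2
G(3) = mex{2,1,0} = 3
G(4) = mex{3,2,1,0} = 4
G(5) = mex{4,3,2,1,0} = 5
G(6) = mex{5,4,3,2,1} = 0
G(7) = mex{0,5,4,3,2} = 1
G(8) = mex{1,0,5,4,3} = 2
G(9) = mex{2,1,0,5,4} = 3
G(10) = mex{3,2,1,0,5} = 4
G(11) = mex{4,3,2,1,0} = 5
G(12) = mex{5,4,3,2,1} = 0
G(13) = mex{0,5,4,3,2} = 1
G(14) = mex{1,0,5,4,3} = 2
G(n+6) = G(n) holds for n = 0,…,4 (a full window of length max(S) = 5), so the sequence is purely periodic with period 6.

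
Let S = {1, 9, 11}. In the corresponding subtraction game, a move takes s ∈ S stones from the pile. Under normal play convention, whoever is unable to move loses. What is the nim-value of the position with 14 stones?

0

G(0) = 0
G(1) = mex{0} = 1
G(2) = mex{1} = 0
G(3) = mex{0} = 1
G(4) = mex{1} = 0
G(5) = mex{0} = 1
G(6) = mex{1} = 0
G(7) = mex{0} = 1
G(8) = mex{1} = 0
G(9) = mex{0,0} = 1
G(10) = mex{1,1} = 0
G(11) = mex{0,0,0} = 1
G(12) = mex{1,1,1} = 0
G(13) = mex{0,0,0} = 1
G(14) = mex{1,1,1} = 0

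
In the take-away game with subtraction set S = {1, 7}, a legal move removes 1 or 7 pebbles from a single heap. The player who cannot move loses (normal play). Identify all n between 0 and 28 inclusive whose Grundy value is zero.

0, 2, 4, 6, 8, 10, 12, 14, 16, 18, 20, 22, 24, 26, 28

G(0) = 0
G(1) = mex{0} = 1
G(2) = mex{1} = 0
G(3) = mex{0} = 1
G(4) = mex{1} = 0
G(5) = mex{0} = 1
G(6) = mex{1} = 0
G(7) = mex{0,0} = 1
G(8) = mex{1,1} = 0
G(9) = mex{0,0} = 1
G(10) = mex{1,1} = 0
G(11) = mex{0,0} = 1
G(12) = mex{1,1} = 0
G(13) = mex{0,0} = 1
G(14) = mex{1,1} = 0
G(15) = mex{0,0} = 1
G(16) = mex{1,1} = 0
G(17) = mex{0,0} = 1
G(18) = mex{1,1} = 0
G(19) = mex{0,0} = 1
G(20) = mex{1,1} = 0
G(21) = mex{0,0} = 1
G(22) = mex{1,1} = 0
G(23) = mex{0,0} = 1
G(24) = mex{1,1} = 0
G(25) = mex{0,0} = 1
G(26) = mex{1,1} = 0
G(27) = mex{0,0} = 1
G(28) = mex{1,1} = 0
P-positions are exactly the n with G(n) = 0.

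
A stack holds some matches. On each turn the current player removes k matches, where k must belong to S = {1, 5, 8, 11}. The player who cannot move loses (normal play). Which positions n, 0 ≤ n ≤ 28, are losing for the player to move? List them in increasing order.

0, 2, 4, 6, 16, 18, 20, 22

G(0) = 0
G(1) = mex{0} = 1
G(2) = mex{1} = 0
G(3) = mex{0} = 1
G(4) = mex{1} = 0
G(5) = mex{0,0} = 1
G(6) = mex{1,1} = 0
G(7) = mex{0,0} = 1
G(8) = mex{1,1,0} = 2
G(9) = mex{2,0,1} = 3
G(10) = mex{3,1,0} = 2
G(11) = mex{2,0,1,0} = 3
G(12) = mex{3,1,0,1} = 2
G(13) = mex{2,2,1,0} = 3
G(14) = mex{3,3,0,1} = 2
G(15) = mex{2,2,1,0} = 3
G(16) = mex{3,3,2,1} = 0
G(17) = mex{0,2,3,0} = 1
G(18) = mex{1,3,2,1} = 0
G(19) = mex{0,2,3,2} = 1
G(20) = mex{1,3,2,3} = 0
G(21) = mex{0,0,3,2} = 1
G(22) = mex{1,1,2,3} = 0
G(23) = mex{0,0,3,2} = 1
G(24) = mex{1,1,0,3} = 2
G(25) = mex{2,0,1,2} = 3
G(26) = mex{3,1,0,3} = 2
G(27) = mex{2,0,1,0} = 3
G(28) = mex{3,1,0,1} = 2
P-positions are exactly the n with G(n) = 0.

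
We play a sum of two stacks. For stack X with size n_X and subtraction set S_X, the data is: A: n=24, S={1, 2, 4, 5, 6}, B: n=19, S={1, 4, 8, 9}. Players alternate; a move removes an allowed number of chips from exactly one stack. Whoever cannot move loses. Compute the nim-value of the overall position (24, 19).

1

Stack A, S = {1, 2, 4, 5, 6}:
G(0) = 0
G(1) = mex{0} = 1
G(2) = mex{1,0} = 2
G(3) = mex{2,1} = 0
G(4) = mex{0,2,0} = 1
G(5) = mex{1,0,1,0} = 2
G(6) = mex{2,1,2,1,0} = 3
G(7) = mex{3,2,0,2,1} = 4
G(8) = mex{4,3,1,0,2} = 5
G(9) = mex{5,4,2,1,0} = 3
G(10) = mex{3,5,3,2,1} = 0
G(11) = mex{0,3,4,3,2} = 1
G(12) = mex{1,0,5,4,3} = 2
G(13) = mex{2,1,3,5,4} = 0
G(14) = mex{0,2,0,3,5} = 1
G(15) = mex{1,0,1,0,3} = 2
G(16) = mex{2,1,2,1,0} = 3
G(17) = mex{3,2,0,2,1} = 4
G(18) = mex{4,3,1,0,2} = 5
G(19) = mex{5,4,2,1,0} = 3
G(20) = mex{3,5,3,2,1} = 0
G(21) = mex{0,3,4,3,2} = 1
G(22) = mex{1,0,5,4,3} = 2
G(23) = mex{2,1,3,5,4} = 0
G(24) = mex{0,2,0,3,5} = 1
G_A(24) = 1.
Stack B, S = {1, 4, 8, 9}:
n :  0  1  2  3  4  5  6  7  8  9 10 11 12 13 14 15 16 17 18 19
G :  0  1  0  1  2  0  1  0  1  2  3  2  0  1  2  3  2  0  1  0
G_B(19) = 0.
Combined Grundy value = 1 ⊕ 0 = 1.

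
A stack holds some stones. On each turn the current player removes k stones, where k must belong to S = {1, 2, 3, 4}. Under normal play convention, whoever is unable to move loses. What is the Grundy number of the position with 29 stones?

G(0) = 0
G(1) = mex{0} = 1
G(2) = mex{1,0} = 2
G(3) = mex{2,1,0} = 3
G(4) = mex{3,2,1,0} = 4
G(5) = mex{4,3,2,1} = 0
G(6) = mex{0,4,3,2} = 1
G(7) = mex{1,0,4,3} = 2
G(8) = mex{2,1,0,4} = 3
G(9) = mex{3,2,1,0} = 4
G(10) = mex{4,3,2,1} = 0
G(11) = mex{0,4,3,2} = 1
G(12) = mex{1,0,4,3} = 2
G(13) = mex{2,1,0,4} = 3
G(14) = mex{3,2,1,0} = 4
G(15) = mex{4,3,2,1} = 0
G(16) = mex{0,4,3,2} = 1
G(17) = mex{1,0,4,3} = 2
G(18) = mex{2,1,0,4} = 3
G(19) = mex{3,2,1,0} = 4
G(20) = mex{4,3,2,1} = 0
G(21) = mex{0,4,3,2} = 1
G(22) = mex{1,0,4,3} = 2
G(23) = mex{2,1,0,4} = 3
G(24) = mex{3,2,1,0} = 4
G(25) = mex{4,3,2,1} = 0
G(26) = mex{0,4,3,2} = 1
G(27) = mex{1,0,4,3} = 2
G(28) = mex{2,1,0,4} = 3
G(29) = mex{3,2,1,0} = 4

4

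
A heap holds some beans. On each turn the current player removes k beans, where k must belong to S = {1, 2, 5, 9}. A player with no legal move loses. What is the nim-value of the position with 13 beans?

0

n :  0  1  2  3  4  5  6  7  8  9 10 11 12 13
G :  0  1  2  0  1  2  0  1  2  3  0  1  2  0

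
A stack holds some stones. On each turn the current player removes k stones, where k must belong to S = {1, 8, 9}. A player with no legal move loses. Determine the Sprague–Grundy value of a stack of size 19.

1

G(0) = 0
G(1) = mex{0} = 1
G(2) = mex{1} = 0
G(3) = mex{0} = 1
G(4) = mex{1} = 0
G(5) = mex{0} = 1
G(6) = mex{1} = 0
G(7) = mex{0} = 1
G(8) = mex{1,0} = 2
G(9) = mex{2,1,0} = 3
G(10) = mex{3,0,1} = 2
G(11) = mex{2,1,0} = 3
G(12) = mex{3,0,1} = 2
G(13) = mex{2,1,0} = 3
G(14) = mex{3,0,1} = 2
G(15) = mex{2,1,0} = 3
G(16) = mex{3,2,1} = 0
G(17) = mex{0,3,2} = 1
G(18) = mex{1,2,3} = 0
G(19) = mex{0,3,2} = 1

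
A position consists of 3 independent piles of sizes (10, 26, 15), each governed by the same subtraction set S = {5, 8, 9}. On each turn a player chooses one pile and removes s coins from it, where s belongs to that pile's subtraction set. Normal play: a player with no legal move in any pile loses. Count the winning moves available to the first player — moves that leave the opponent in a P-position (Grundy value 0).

0

All piles use S = {5, 8, 9}:
n :  0  1  2  3  4  5  6  7  8  9 10 11 12 13 14 15 16 17 18 19 20 21 22 23 24 25 26
G :  0  0  0  0  0  1  1  1  1  1  2  2  2  2  0  0  0  0  0  1  1  1  1  1  2  2  2
Pile A: G(10) = 2.
Pile B: G(26) = 2.
Pile C: G(15) = 0.
Combined Grundy value = 2 ⊕ 2 ⊕ 0 = 0.
A winning move leaves total XOR = 0, i.e. changes one component's Grundy value g to g ⊕ X where X is the current total.
Pile A: target g' = 2⊕0 = 2, but every legal move changes the Grundy value (mex property), so 0 moves.
Pile B: target g' = 2⊕0 = 2, but every legal move changes the Grundy value (mex property), so 0 moves.
Pile C: target g' = 0⊕0 = 0, but every legal move changes the Grundy value (mex property), so 0 moves.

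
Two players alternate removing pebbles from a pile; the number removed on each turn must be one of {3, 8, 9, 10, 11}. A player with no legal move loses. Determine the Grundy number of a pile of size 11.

3

G(0) = 0
G(1) = mex{} = 0
G(2) = mex{} = 0
G(3) = mex{0} = 1
G(4) = mex{0} = 1
G(5) = mex{0} = 1
G(6) = mex{1} = 0
G(7) = mex{1} = 0
G(8) = mex{1,0} = 2
G(9) = mex{0,0,0} = 1
G(10) = mex{0,0,0,0} = 1
G(11) = mex{2,1,0,0,0} = 3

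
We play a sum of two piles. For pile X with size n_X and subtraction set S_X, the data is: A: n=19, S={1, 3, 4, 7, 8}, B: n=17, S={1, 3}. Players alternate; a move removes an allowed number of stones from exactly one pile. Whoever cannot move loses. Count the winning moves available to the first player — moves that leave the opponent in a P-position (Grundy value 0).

Pile A, S = {1, 3, 4, 7, 8}:
n :  0  1  2  3  4  5  6  7  8  9 10 11 12 13 14 15 16 17 18 19
G :  0  1  0  1  2  3  2  3  4  5  4  0  1  0  1  2  3  2  3  4
G_A(19) = 4.
Pile B, S = {1, 3}:
n :  0  1  2  3  4  5  6  7  8  9 10 11 12 13 14 15 16 17
G :  0  1  0  1  0  1  0  1  0  1  0  1  0  1  0  1  0  1
G_B(17) = 1.
Combined Grundy value = 4 ⊕ 1 = 5.
A winning move leaves total XOR = 0, i.e. changes one component's Grundy value g to g ⊕ X where X is the current total.
Pile A: need g' = 4⊕5 = 1. Options: 19−1→G=3, 19−3→G=3, 19−4→G=2, 19−7→G=1, 19−8→G=0. Hits: 1.
Pile B: need g' = 1⊕5 = 4. Options: 17−1→G=0, 17−3→G=0. Hits: 0.

1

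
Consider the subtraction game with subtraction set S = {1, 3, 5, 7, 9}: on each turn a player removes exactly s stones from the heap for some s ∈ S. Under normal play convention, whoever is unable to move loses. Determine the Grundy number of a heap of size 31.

G(0) = 0
G(1) = mex{0} = 1
G(2) = mex{1} = 0
G(3) = mex{0,0} = 1
G(4) = mex{1,1} = 0
G(5) = mex{0,0,0} = 1
G(6) = mex{1,1,1} = 0
G(7) = mex{0,0,0,0} = 1
G(8) = mex{1,1,1,1} = 0
G(9) = mex{0,0,0,0,0} = 1
G(10) = mex{1,1,1,1,1} = 0
G(11) = mex{0,0,0,0,0} = 1
G(12) = mex{1,1,1,1,1} = 0
G(13) = mex{0,0,0,0,0} = 1
G(14) = mex{1,1,1,1,1} = 0
G(15) = mex{0,0,0,0,0} = 1
G(16) = mex{1,1,1,1,1} = 0
G(17) = mex{0,0,0,0,0} = 1
G(18) = mex{1,1,1,1,1} = 0
G(19) = mex{0,0,0,0,0} = 1
G(20) = mex{1,1,1,1,1} = 0
G(21) = mex{0,0,0,0,0} = 1
G(22) = mex{1,1,1,1,1} = 0
G(23) = mex{0,0,0,0,0} = 1
G(24) = mex{1,1,1,1,1} = 0
G(25) = mex{0,0,0,0,0} = 1
G(26) = mex{1,1,1,1,1} = 0
G(27) = mex{0,0,0,0,0} = 1
G(28) = mex{1,1,1,1,1} = 0
G(29) = mex{0,0,0,0,0} = 1
G(30) = mex{1,1,1,1,1} = 0
G(31) = mex{0,0,0,0,0} = 1

1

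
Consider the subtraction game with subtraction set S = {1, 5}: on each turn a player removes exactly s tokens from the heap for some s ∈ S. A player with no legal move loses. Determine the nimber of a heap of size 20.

0

n :  0  1  2  3  4  5  6  7  8  9 10 11 12 13 14 15 16 17 18 19 20
G :  0  1  0  1  0  1  0  1  0  1  0  1  0  1  0  1  0  1  0  1  0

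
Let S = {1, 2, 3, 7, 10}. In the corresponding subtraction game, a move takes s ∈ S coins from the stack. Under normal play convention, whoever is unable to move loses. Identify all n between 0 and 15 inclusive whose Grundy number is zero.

G(0) = 0
G(1) = mex{0} = 1
G(2) = mex{1,0} = 2
G(3) = mex{2,1,0} = 3
G(4) = mex{3,2,1} = 0
G(5) = mex{0,3,2} = 1
G(6) = mex{1,0,3} = 2
G(7) = mex{2,1,0,0} = 3
G(8) = mex{3,2,1,1} = 0
G(9) = mex{0,3,2,2} = 1
G(10) = mex{1,0,3,3,0} = 2
G(11) = mex{2,1,0,0,1} = 3
G(12) = mex{3,2,1,1,2} = 0
G(13) = mex{0,3,2,2,3} = 1
G(14) = mex{1,0,3,3,0} = 2
G(15) = mex{2,1,0,0,1} = 3
P-positions are exactly the n with G(n) = 0.

0, 4, 8, 12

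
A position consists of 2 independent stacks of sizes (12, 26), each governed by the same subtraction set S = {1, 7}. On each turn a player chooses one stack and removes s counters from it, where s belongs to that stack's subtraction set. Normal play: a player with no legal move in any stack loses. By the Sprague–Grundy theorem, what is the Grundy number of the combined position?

0

All stacks use S = {1, 7}:
G(0) = 0
G(1) = mex{0} = 1
G(2) = mex{1} = 0
G(3) = mex{0} = 1
G(4) = mex{1} = 0
G(5) = mex{0} = 1
G(6) = mex{1} = 0
G(7) = mex{0,0} = 1
G(8) = mex{1,1} = 0
G(9) = mex{0,0} = 1
G(10) = mex{1,1} = 0
G(11) = mex{0,0} = 1
G(12) = mex{1,1} = 0
G(13) = mex{0,0} = 1
G(14) = mex{1,1} = 0
G(15) = mex{0,0} = 1
G(16) = mex{1,1} = 0
G(17) = mex{0,0} = 1
G(18) = mex{1,1} = 0
G(19) = mex{0,0} = 1
G(20) = mex{1,1} = 0
G(21) = mex{0,0} = 1
G(22) = mex{1,1} = 0
G(23) = mex{0,0} = 1
G(24) = mex{1,1} = 0
G(25) = mex{0,0} = 1
G(26) = mex{1,1} = 0
Stack A: G(12) = 0.
Stack B: G(26) = 0.
Combined Grundy value = 0 ⊕ 0 = 0.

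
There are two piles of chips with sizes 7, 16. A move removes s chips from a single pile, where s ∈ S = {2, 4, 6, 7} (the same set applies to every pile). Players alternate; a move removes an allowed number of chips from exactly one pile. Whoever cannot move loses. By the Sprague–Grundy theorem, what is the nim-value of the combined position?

0

All piles use S = {2, 4, 6, 7}:
G(0) = 0
G(1) = mex{} = 0
G(2) = mex{0} = 1
G(3) = mex{0} = 1
G(4) = mex{1,0} = 2
G(5) = mex{1,0} = 2
G(6) = mex{2,1,0} = 3
G(7) = mex{2,1,0,0} = 3
G(8) = mex{3,2,1,0} = 4
G(9) = mex{3,2,1,1} = 0
G(10) = mex{4,3,2,1} = 0
G(11) = mex{0,3,2,2} = 1
G(12) = mex{0,4,3,2} = 1
G(13) = mex{1,0,3,3} = 2
G(14) = mex{1,0,4,3} = 2
G(15) = mex{2,1,0,4} = 3
G(16) = mex{2,1,0,0} = 3
Pile A: G(7) = 3.
Pile B: G(16) = 3.
Combined Grundy value = 3 ⊕ 3 = 0.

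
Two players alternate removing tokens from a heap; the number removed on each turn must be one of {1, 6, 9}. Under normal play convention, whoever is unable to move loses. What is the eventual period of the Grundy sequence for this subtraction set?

n :  0  1  2  3  4  5  6  7  8  9 10 11 12 13 14 15 16 17 18 19 20 21 22 23 24 25 26
G :  0  1  0  1  0  1  2  0  1  2  3  2  0  1  0  1  2  0  1  0  1  2  0  1  0  1  2
From n = 11 onward G(n+5) = G(n); since this holds over max(S) = 9 consecutive positions the period is 5 (pre-period 11).

5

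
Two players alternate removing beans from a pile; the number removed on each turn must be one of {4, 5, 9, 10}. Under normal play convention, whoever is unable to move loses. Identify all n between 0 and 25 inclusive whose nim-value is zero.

0, 1, 2, 3, 14, 15, 16, 17

G(0) = 0
G(1) = mex{} = 0
G(2) = mex{} = 0
G(3) = mex{} = 0
G(4) = mex{0} = 1
G(5) = mex{0,0} = 1
G(6) = mex{0,0} = 1
G(7) = mex{0,0} = 1
G(8) = mex{1,0} = 2
G(9) = mex{1,1,0} = 2
G(10) = mex{1,1,0,0} = 2
G(11) = mex{1,1,0,0} = 2
G(12) = mex{2,1,0,0} = 3
G(13) = mex{2,2,1,0} = 3
G(14) = mex{2,2,1,1} = 0
G(15) = mex{2,2,1,1} = 0
G(16) = mex{3,2,1,1} = 0
G(17) = mex{3,3,2,1} = 0
G(18) = mex{0,3,2,2} = 1
G(19) = mex{0,0,2,2} = 1
G(20) = mex{0,0,2,2} = 1
G(21) = mex{0,0,3,2} = 1
G(22) = mex{1,0,3,3} = 2
G(23) = mex{1,1,0,3} = 2
G(24) = mex{1,1,0,0} = 2
G(25) = mex{1,1,0,0} = 2
P-positions are exactly the n with G(n) = 0.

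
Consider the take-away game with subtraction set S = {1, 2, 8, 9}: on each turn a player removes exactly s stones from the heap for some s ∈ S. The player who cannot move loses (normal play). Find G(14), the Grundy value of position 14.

1

G(0) = 0
G(1) = mex{0} = 1
G(2) = mex{1,0} = 2
G(3) = mex{2,1} = 0
G(4) = mex{0,2} = 1
G(5) = mex{1,0} = 2
G(6) = mex{2,1} = 0
G(7) = mex{0,2} = 1
G(8) = mex{1,0,0} = 2
G(9) = mex{2,1,1,0} = 3
G(10) = mex{3,2,2,1} = 0
G(11) = mex{0,3,0,2} = 1
G(12) = mex{1,0,1,0} = 2
G(13) = mex{2,1,2,1} = 0
G(14) = mex{0,2,0,2} = 1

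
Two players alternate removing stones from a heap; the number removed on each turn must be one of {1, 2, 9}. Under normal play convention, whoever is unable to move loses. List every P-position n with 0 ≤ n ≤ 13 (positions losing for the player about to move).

G(0) = 0
G(1) = mex{0} = 1
G(2) = mex{1,0} = 2
G(3) = mex{2,1} = 0
G(4) = mex{0,2} = 1
G(5) = mex{1,0} = 2
G(6) = mex{2,1} = 0
G(7) = mex{0,2} = 1
G(8) = mex{1,0} = 2
G(9) = mex{2,1,0} = 3
G(10) = mex{3,2,1} = 0
G(11) = mex{0,3,2} = 1
G(12) = mex{1,0,0} = 2
G(13) = mex{2,1,1} = 0
P-positions are exactly the n with G(n) = 0.

0, 3, 6, 10, 13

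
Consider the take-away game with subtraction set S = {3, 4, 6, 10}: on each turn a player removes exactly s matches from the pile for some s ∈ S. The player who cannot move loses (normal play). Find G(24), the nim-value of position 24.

n :  0  1  2  3  4  5  6  7  8  9 10 11 12 13 14 15 16 17 18 19 20 21 22 23 24
G :  0  0  0  1  1  1  2  2  2  0  3  3  1  4  0  2  0  1  3  1  2  0  2  0  1

1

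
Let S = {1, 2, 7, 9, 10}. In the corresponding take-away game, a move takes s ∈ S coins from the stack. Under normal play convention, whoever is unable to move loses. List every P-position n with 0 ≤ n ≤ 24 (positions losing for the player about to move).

0, 3, 6, 11, 14, 17, 22

n :  0  1  2  3  4  5  6  7  8  9 10 11 12 13 14 15 16 17 18 19 20 21 22 23 24
G :  0  1  2  0  1  2  0  1  2  3  4  0  1  2  0  1  2  0  1  2  3  4  0  1  2
P-positions are exactly the n with G(n) = 0.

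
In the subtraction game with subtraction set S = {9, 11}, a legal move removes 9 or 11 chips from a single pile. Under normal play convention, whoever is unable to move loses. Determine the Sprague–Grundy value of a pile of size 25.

n :  0  1  2  3  4  5  6  7  8  9 10 11 12 13 14 15 16 17 18 19 20 21 22 23 24 25
G :  0  0  0  0  0  0  0  0  0  1  1  1  1  1  1  1  1  1  2  2  0  0  0  0  0  0

0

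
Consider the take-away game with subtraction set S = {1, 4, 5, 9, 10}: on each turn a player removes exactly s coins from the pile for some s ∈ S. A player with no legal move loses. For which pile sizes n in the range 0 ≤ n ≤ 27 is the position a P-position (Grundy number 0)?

0, 2, 8, 14, 16, 22

G(0) = 0
G(1) = mex{0} = 1
G(2) = mex{1} = 0
G(3) = mex{0} = 1
G(4) = mex{1,0} = 2
G(5) = mex{2,1,0} = 3
G(6) = mex{3,0,1} = 2
G(7) = mex{2,1,0} = 3
G(8) = mex{3,2,1} = 0
G(9) = mex{0,3,2,0} = 1
G(10) = mex{1,2,3,1,0} = 4
G(11) = mex{4,3,2,0,1} = 5
G(12) = mex{5,0,3,1,0} = 2
G(13) = mex{2,1,0,2,1} = 3
G(14) = mex{3,4,1,3,2} = 0
G(15) = mex{0,5,4,2,3} = 1
G(16) = mex{1,2,5,3,2} = 0
G(17) = mex{0,3,2,0,3} = 1
G(18) = mex{1,0,3,1,0} = 2
G(19) = mex{2,1,0,4,1} = 3
G(20) = mex{3,0,1,5,4} = 2
G(21) = mex{2,1,0,2,5} = 3
G(22) = mex{3,2,1,3,2} = 0
G(23) = mex{0,3,2,0,3} = 1
G(24) = mex{1,2,3,1,0} = 4
G(25) = mex{4,3,2,0,1} = 5
G(26) = mex{5,0,3,1,0} = 2
G(27) = mex{2,1,0,2,1} = 3
P-positions are exactly the n with G(n) = 0.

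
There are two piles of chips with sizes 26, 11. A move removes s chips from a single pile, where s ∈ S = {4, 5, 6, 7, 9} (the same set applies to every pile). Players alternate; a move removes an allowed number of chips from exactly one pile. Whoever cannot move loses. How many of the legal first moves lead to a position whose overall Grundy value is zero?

All piles use S = {4, 5, 6, 7, 9}:
n :  0  1  2  3  4  5  6  7  8  9 10 11 12 13 14 15 16 17 18 19 20 21 22 23 24 25 26
G :  0  0  0  0  1  1  1  1  2  2  2  2  3  0  0  0  0  1  1  1  1  2  2  2  2  3  0
Pile A: G(26) = 0.
Pile B: G(11) = 2.
Combined Grundy value = 0 ⊕ 2 = 2.
A winning move leaves total XOR = 0, i.e. changes one component's Grundy value g to g ⊕ X where X is the current total.
Pile A: need g' = 0⊕2 = 2. Options: 26−4→G=2, 26−5→G=2, 26−6→G=1, 26−7→G=1, 26−9→G=1. Hits: 2.
Pile B: need g' = 2⊕2 = 0. Options: 11−4→G=1, 11−5→G=1, 11−6→G=1, 11−7→G=1, 11−9→G=0. Hits: 1.

3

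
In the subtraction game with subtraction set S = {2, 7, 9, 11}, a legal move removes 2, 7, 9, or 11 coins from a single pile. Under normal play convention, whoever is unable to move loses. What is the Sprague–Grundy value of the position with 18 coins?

G(0) = 0
G(1) = mex{} = 0
G(2) = mex{0} = 1
G(3) = mex{0} = 1
G(4) = mex{1} = 0
G(5) = mex{1} = 0
G(6) = mex{0} = 1
G(7) = mex{0,0} = 1
G(8) = mex{1,0} = 2
G(9) = mex{1,1,0} = 2
G(10) = mex{2,1,0} = 3
G(11) = mex{2,0,1,0} = 3
G(12) = mex{3,0,1,0} = 2
G(13) = mex{3,1,0,1} = 2
G(14) = mex{2,1,0,1} = 3
G(15) = mex{2,2,1,0} = 3
G(16) = mex{3,2,1,0} = 4
G(17) = mex{3,3,2,1} = 0
G(18) = mex{4,3,2,1} = 0

0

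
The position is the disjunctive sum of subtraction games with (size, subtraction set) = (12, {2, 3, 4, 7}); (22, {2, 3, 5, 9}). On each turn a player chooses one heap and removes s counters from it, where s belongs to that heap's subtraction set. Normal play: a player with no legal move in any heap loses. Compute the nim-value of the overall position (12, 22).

0

Heap A, S = {2, 3, 4, 7}:
G(0) = 0
G(1) = mex{} = 0
G(2) = mex{0} = 1
G(3) = mex{0,0} = 1
G(4) = mex{1,0,0} = 2
G(5) = mex{1,1,0} = 2
G(6) = mex{2,1,1} = 0
G(7) = mex{2,2,1,0} = 3
G(8) = mex{0,2,2,0} = 1
G(9) = mex{3,0,2,1} = 4
G(10) = mex{1,3,0,1} = 2
G(11) = mex{4,1,3,2} = 0
G(12) = mex{2,4,1,2} = 0
G_A(12) = 0.
Heap B, S = {2, 3, 5, 9}:
n :  0  1  2  3  4  5  6  7  8  9 10 11 12 13 14 15 16 17 18 19 20 21 22
G :  0  0  1  1  2  2  3  0  0  1  1  2  2  3  0  0  1  1  2  2  3  0  0
G_B(22) = 0.
Combined Grundy value = 0 ⊕ 0 = 0.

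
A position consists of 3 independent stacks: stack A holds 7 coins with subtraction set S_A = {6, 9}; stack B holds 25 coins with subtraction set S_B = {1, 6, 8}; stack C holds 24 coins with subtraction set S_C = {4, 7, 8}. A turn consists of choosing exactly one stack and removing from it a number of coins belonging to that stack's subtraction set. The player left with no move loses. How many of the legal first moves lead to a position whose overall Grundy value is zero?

6

Stack A, S = {6, 9}:
G(0) = 0
G(1) = mex{} = 0
G(2) = mex{} = 0
G(3) = mex{} = 0
G(4) = mex{} = 0
G(5) = mex{} = 0
G(6) = mex{0} = 1
G(7) = mex{0} = 1
G_A(7) = 1.
Stack B, S = {1, 6, 8}:
G(0) = 0
G(1) = mex{0} = 1
G(2) = mex{1} = 0
G(3) = mex{0} = 1
G(4) = mex{1} = 0
G(5) = mex{0} = 1
G(6) = mex{1,0} = 2
G(7) = mex{2,1} = 0
G(8) = mex{0,0,0} = 1
G(9) = mex{1,1,1} = 0
G(10) = mex{0,0,0} = 1
G(11) = mex{1,1,1} = 0
G(12) = mex{0,2,0} = 1
G(13) = mex{1,0,1} = 2
G(14) = mex{2,1,2} = 0
G(15) = mex{0,0,0} = 1
G(16) = mex{1,1,1} = 0
G(17) = mex{0,0,0} = 1
G(18) = mex{1,1,1} = 0
G(19) = mex{0,2,0} = 1
G(20) = mex{1,0,1} = 2
G(21) = mex{2,1,2} = 0
G(22) = mex{0,0,0} = 1
G(23) = mex{1,1,1} = 0
G(24) = mex{0,0,0} = 1
G(25) = mex{1,1,1} = 0
G_B(25) = 0.
Stack C, S = {4, 7, 8}:
n :  0  1  2  3  4  5  6  7  8  9 10 11 12 13 14 15 16 17 18 19 20 21 22 23 24
G :  0  0  0  0  1  1  1  1  2  2  2  2  0  0  0  0  1  1  1  1  2  2  2  2  0
G_C(24) = 0.
Combined Grundy value = 1 ⊕ 0 ⊕ 0 = 1.
A winning move leaves total XOR = 0, i.e. changes one component's Grundy value g to g ⊕ X where X is the current total.
Stack A: need g' = 1⊕1 = 0. Options: 7−6→G=0. Hits: 1.
Stack B: need g' = 0⊕1 = 1. Options: 25−1→G=1, 25−6→G=1, 25−8→G=1. Hits: 3.
Stack C: need g' = 0⊕1 = 1. Options: 24−4→G=2, 24−7→G=1, 24−8→G=1. Hits: 2.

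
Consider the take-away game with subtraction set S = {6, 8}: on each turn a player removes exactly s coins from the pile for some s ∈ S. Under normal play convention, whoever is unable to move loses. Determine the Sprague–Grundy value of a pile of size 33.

0

n :  0  1  2  3  4  5  6  7  8  9 10 11 12 13 14 15 16 17 18 19 20 21 22 23 24 25 26 27 28 29 30 31 32 33
G :  0  0  0  0  0  0  1  1  1  1  1  1  2  2  0  0  0  0  0  0  1  1  1  1  1  1  2  2  0  0  0  0  0  0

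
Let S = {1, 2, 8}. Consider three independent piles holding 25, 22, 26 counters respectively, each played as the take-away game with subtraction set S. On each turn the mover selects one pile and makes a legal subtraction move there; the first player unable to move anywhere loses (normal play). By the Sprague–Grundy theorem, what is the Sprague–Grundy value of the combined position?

2

All piles use S = {1, 2, 8}:
n :  0  1  2  3  4  5  6  7  8  9 10 11 12 13 14 15 16 17 18 19 20 21 22 23 24 25 26
G :  0  1  2  0  1  2  0  1  2  0  1  2  0  1  2  0  1  2  0  1  2  0  1  2  0  1  2
Pile A: G(25) = 1.
Pile B: G(22) = 1.
Pile C: G(26) = 2.
Combined Grundy value = 1 ⊕ 1 ⊕ 2 = 2.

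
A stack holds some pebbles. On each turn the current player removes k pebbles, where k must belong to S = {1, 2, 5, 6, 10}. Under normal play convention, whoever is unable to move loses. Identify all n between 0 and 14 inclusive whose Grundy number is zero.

G(0) = 0
G(1) = mex{0} = 1
G(2) = mex{1,0} = 2
G(3) = mex{2,1} = 0
G(4) = mex{0,2} = 1
G(5) = mex{1,0,0} = 2
G(6) = mex{2,1,1,0} = 3
G(7) = mex{3,2,2,1} = 0
G(8) = mex{0,3,0,2} = 1
G(9) = mex{1,0,1,0} = 2
G(10) = mex{2,1,2,1,0} = 3
G(11) = mex{3,2,3,2,1} = 0
G(12) = mex{0,3,0,3,2} = 1
G(13) = mex{1,0,1,0,0} = 2
G(14) = mex{2,1,2,1,1} = 0
P-positions are exactly the n with G(n) = 0.

0, 3, 7, 11, 14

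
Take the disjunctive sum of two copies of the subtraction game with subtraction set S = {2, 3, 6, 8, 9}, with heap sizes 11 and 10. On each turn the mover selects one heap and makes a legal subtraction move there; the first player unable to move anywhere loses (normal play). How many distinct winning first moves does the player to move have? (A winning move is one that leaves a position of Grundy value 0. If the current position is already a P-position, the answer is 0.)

All heaps use S = {2, 3, 6, 8, 9}:
n :  0  1  2  3  4  5  6  7  8  9 10 11
G :  0  0  1  1  2  0  3  1  2  2  3  3
Heap A: G(11) = 3.
Heap B: G(10) = 3.
Combined Grundy value = 3 ⊕ 3 = 0.
A winning move leaves total XOR = 0, i.e. changes one component's Grundy value g to g ⊕ X where X is the current total.
Heap A: target g' = 3⊕0 = 3, but every legal move changes the Grundy value (mex property), so 0 moves.
Heap B: target g' = 3⊕0 = 3, but every legal move changes the Grundy value (mex property), so 0 moves.

0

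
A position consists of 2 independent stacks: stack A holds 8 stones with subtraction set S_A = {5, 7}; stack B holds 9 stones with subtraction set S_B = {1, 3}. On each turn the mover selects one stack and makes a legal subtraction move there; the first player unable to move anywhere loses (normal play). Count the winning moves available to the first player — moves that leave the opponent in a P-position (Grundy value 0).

0

Stack A, S = {5, 7}:
G(0) = 0
G(1) = mex{} = 0
G(2) = mex{} = 0
G(3) = mex{} = 0
G(4) = mex{} = 0
G(5) = mex{0} = 1
G(6) = mex{0} = 1
G(7) = mex{0,0} = 1
G(8) = mex{0,0} = 1
G_A(8) = 1.
Stack B, S = {1, 3}:
n : 0 1 2 3 4 5 6 7 8 9
G : 0 1 0 1 0 1 0 1 0 1
G_B(9) = 1.
Combined Grundy value = 1 ⊕ 1 = 0.
A winning move leaves total XOR = 0, i.e. changes one component's Grundy value g to g ⊕ X where X is the current total.
Stack A: target g' = 1⊕0 = 1, but every legal move changes the Grundy value (mex property), so 0 moves.
Stack B: target g' = 1⊕0 = 1, but every legal move changes the Grundy value (mex property), so 0 moves.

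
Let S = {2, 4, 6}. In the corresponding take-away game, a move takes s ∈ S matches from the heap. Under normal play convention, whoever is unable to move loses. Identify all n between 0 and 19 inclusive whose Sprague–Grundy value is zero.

0, 1, 8, 9, 16, 17

G(0) = 0
G(1) = mex{} = 0
G(2) = mex{0} = 1
G(3) = mex{0} = 1
G(4) = mex{1,0} = 2
G(5) = mex{1,0} = 2
G(6) = mex{2,1,0} = 3
G(7) = mex{2,1,0} = 3
G(8) = mex{3,2,1} = 0
G(9) = mex{3,2,1} = 0
G(10) = mex{0,3,2} = 1
G(11) = mex{0,3,2} = 1
G(12) = mex{1,0,3} = 2
G(13) = mex{1,0,3} = 2
G(14) = mex{2,1,0} = 3
G(15) = mex{2,1,0} = 3
G(16) = mex{3,2,1} = 0
G(17) = mex{3,2,1} = 0
G(18) = mex{0,3,2} = 1
G(19) = mex{0,3,2} = 1
P-positions are exactly the n with G(n) = 0.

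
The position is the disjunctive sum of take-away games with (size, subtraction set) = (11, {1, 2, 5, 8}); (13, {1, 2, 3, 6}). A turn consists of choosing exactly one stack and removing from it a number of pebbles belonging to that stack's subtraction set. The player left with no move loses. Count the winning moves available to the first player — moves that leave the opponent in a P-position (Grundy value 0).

Stack A, S = {1, 2, 5, 8}:
n :  0  1  2  3  4  5  6  7  8  9 10 11
G :  0  1  2  0  1  2  0  1  2  0  1  2
G_A(11) = 2.
Stack B, S = {1, 2, 3, 6}:
n :  0  1  2  3  4  5  6  7  8  9 10 11 12 13
G :  0  1  2  3  0  1  2  3  0  1  2  3  0  1
G_B(13) = 1.
Combined Grundy value = 2 ⊕ 1 = 3.
A winning move leaves total XOR = 0, i.e. changes one component's Grundy value g to g ⊕ X where X is the current total.
Stack A: need g' = 2⊕3 = 1. Options: 11−1→G=1, 11−2→G=0, 11−5→G=0, 11−8→G=0. Hits: 1.
Stack B: need g' = 1⊕3 = 2. Options: 13−1→G=0, 13−2→G=3, 13−3→G=2, 13−6→G=3. Hits: 1.

2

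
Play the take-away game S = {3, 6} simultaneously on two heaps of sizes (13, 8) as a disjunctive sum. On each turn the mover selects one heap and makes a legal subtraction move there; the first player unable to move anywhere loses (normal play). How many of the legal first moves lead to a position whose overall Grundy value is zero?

2

All heaps use S = {3, 6}:
n :  0  1  2  3  4  5  6  7  8  9 10 11 12 13
G :  0  0  0  1  1  1  2  2  2  0  0  0  1  1
Heap A: G(13) = 1.
Heap B: G(8) = 2.
Combined Grundy value = 1 ⊕ 2 = 3.
A winning move leaves total XOR = 0, i.e. changes one component's Grundy value g to g ⊕ X where X is the current total.
Heap A: need g' = 1⊕3 = 2. Options: 13−3→G=0, 13−6→G=2. Hits: 1.
Heap B: need g' = 2⊕3 = 1. Options: 8−3→G=1, 8−6→G=0. Hits: 1.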